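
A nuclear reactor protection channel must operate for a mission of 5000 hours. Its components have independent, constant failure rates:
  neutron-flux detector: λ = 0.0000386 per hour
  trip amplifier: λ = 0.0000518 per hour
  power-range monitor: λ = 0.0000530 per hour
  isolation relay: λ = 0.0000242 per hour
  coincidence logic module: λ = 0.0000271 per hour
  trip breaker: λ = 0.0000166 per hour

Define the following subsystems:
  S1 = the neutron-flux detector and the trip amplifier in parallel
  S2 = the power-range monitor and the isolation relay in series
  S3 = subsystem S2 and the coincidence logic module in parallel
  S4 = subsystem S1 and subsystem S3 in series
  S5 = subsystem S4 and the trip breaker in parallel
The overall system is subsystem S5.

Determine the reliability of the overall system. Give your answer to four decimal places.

R(neutron-flux detector) = exp(−0.0000386 × 5000) = 0.824482
R(trip amplifier) = exp(−0.0000518 × 5000) = 0.771823
R(power-range monitor) = exp(−0.0000530 × 5000) = 0.767206
R(isolation relay) = exp(−0.0000242 × 5000) = 0.886034
R(coincidence logic module) = exp(−0.0000271 × 5000) = 0.873279
R(trip breaker) = exp(−0.0000166 × 5000) = 0.920351
Parallel (neutron-flux detector and trip amplifier): 1 − (1 − 0.824482)(1 − 0.771823) = 0.959951
Series (power-range monitor and isolation relay): 0.767206 × 0.886034 = 0.679771
Parallel ([0.679771] and coincidence logic module): 1 − (1 − 0.679771)(1 − 0.873279) = 0.959420
Series ([0.959951] and [0.959420]): 0.959951 × 0.959420 = 0.920996
Parallel ([0.920996] and trip breaker): 1 − (1 − 0.920996)(1 − 0.920351) = 0.9937

0.9937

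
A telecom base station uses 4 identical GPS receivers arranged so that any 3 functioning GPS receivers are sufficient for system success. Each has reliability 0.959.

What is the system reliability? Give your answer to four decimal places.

R = Σ_{i=3}^{4} C(4,i) p^i (1−p)^{4−i} with p = 0.959
C(4,3)·0.959^3·0.041^1 = 0.144644
C(4,4)·0.959^4·0.041^0 = 0.845813
Sum = 0.9905

0.9905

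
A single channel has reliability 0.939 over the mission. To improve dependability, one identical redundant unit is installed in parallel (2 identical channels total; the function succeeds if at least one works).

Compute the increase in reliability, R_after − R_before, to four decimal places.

R_before = 0.939
R_after = 1 − (1 − 0.939)^2 = 0.9963
ΔR = 0.9963 − 0.939 = 0.0573

0.0573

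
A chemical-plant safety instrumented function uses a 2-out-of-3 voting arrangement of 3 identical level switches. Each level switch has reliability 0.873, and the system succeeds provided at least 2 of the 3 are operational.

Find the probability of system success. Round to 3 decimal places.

R = Σ_{i=2}^{3} C(3,i) p^i (1−p)^{3−i} with p = 0.873
C(3,2)·0.873^2·0.127^1 = 0.29037
C(3,3)·0.873^3·0.127^0 = 0.66534
Sum = 0.956

0.956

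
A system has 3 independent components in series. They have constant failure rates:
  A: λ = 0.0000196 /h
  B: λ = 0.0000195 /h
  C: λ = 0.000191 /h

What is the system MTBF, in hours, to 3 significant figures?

4350

Series of exponential components: λ_sys = Σ λ_i
λ_sys = 0.0000196 + 0.0000195 + 0.000191 = 2.3010e-04 /h
MTBF = 1 / λ_sys = 4350 h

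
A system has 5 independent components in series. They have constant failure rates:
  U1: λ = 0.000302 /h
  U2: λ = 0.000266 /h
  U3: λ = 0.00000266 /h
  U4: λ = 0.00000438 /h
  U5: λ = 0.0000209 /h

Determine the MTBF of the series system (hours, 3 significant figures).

Series of exponential components: λ_sys = Σ λ_i
λ_sys = 0.000302 + 0.000266 + 0.00000266 + 0.00000438 + 0.0000209 = 5.9594e-04 /h
MTBF = 1 / λ_sys = 1680 h

1680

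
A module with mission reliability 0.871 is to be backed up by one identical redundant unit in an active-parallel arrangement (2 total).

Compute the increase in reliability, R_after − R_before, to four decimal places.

0.1124

R_before = 0.871
R_after = 1 − (1 − 0.871)^2 = 0.9834
ΔR = 0.9834 − 0.871 = 0.1124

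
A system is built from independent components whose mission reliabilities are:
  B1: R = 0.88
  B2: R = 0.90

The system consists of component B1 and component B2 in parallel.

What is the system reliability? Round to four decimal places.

Parallel (B1 and B2): 1 − (1 − 0.880000)(1 − 0.900000) = 0.9880

0.9880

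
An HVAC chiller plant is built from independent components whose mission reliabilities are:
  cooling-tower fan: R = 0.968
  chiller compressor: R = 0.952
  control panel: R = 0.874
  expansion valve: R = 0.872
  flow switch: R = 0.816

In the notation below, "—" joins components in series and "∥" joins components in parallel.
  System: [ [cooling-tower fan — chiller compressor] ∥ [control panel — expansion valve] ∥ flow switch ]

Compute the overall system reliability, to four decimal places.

Series (cooling-tower fan and chiller compressor): 0.968000 × 0.952000 = 0.921536
Series (control panel and expansion valve): 0.874000 × 0.872000 = 0.762128
Parallel ([0.921536], [0.762128], and flow switch): 1 − (1 − 0.921536)(1 − 0.762128)(1 − 0.816000) = 0.9966

0.9966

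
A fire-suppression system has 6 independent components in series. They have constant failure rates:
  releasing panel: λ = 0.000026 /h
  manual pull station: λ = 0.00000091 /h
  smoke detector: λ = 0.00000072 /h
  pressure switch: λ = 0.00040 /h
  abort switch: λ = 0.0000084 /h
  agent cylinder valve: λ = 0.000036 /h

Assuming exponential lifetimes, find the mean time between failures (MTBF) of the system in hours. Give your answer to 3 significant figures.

2120

Series of exponential components: λ_sys = Σ λ_i
λ_sys = 0.000026 + 0.00000091 + 0.00000072 + 0.00040 + 0.0000084 + 0.000036 = 4.7203e-04 /h
MTBF = 1 / λ_sys = 2120 h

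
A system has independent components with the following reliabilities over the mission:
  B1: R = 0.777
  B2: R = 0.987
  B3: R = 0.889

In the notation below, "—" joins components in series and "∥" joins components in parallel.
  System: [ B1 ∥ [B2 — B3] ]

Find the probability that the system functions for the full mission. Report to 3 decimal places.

Series (B2 and B3): 0.98700 × 0.88900 = 0.87744
Parallel (B1 and [0.87744]): 1 − (1 − 0.77700)(1 − 0.87744) = 0.973

0.973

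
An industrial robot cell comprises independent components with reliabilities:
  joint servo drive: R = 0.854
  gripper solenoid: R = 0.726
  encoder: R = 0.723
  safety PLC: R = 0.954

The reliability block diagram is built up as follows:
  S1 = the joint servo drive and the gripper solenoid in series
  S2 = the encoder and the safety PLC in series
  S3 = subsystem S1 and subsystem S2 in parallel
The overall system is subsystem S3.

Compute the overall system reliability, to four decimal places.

0.8821

Series (joint servo drive and gripper solenoid): 0.854000 × 0.726000 = 0.620004
Series (encoder and safety PLC): 0.723000 × 0.954000 = 0.689742
Parallel ([0.620004] and [0.689742]): 1 − (1 − 0.620004)(1 − 0.689742) = 0.8821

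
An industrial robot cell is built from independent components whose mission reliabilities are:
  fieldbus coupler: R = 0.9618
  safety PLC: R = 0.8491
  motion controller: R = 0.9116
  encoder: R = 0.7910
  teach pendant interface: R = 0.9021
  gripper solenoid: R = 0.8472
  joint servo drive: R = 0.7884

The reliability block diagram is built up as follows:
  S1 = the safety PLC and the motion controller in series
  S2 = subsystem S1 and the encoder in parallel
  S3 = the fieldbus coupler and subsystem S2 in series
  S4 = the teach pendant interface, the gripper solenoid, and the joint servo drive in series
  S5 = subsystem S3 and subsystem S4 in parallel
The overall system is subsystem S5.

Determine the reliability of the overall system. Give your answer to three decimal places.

0.967

Series (safety PLC and motion controller): 0.84910 × 0.91160 = 0.77404
Parallel ([0.77404] and encoder): 1 − (1 − 0.77404)(1 − 0.79100) = 0.95277
Series (fieldbus coupler and [0.95277]): 0.96180 × 0.95277 = 0.91637
Series (teach pendant interface, gripper solenoid, and joint servo drive): 0.90210 × 0.84720 × 0.78840 = 0.60254
Parallel ([0.91637] and [0.60254]): 1 − (1 − 0.91637)(1 − 0.60254) = 0.967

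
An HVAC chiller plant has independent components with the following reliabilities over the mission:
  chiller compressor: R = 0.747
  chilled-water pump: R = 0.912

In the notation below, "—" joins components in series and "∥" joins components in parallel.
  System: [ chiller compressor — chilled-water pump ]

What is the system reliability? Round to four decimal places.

Series (chiller compressor and chilled-water pump): 0.747000 × 0.912000 = 0.6813

0.6813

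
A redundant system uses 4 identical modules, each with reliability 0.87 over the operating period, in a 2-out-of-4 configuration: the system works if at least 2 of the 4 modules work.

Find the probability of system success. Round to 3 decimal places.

0.992

R = Σ_{i=2}^{4} C(4,i) p^i (1−p)^{4−i} with p = 0.87
C(4,2)·0.87^2·0.13^2 = 0.07675
C(4,3)·0.87^3·0.13^1 = 0.34242
C(4,4)·0.87^4·0.13^0 = 0.57290
Sum = 0.992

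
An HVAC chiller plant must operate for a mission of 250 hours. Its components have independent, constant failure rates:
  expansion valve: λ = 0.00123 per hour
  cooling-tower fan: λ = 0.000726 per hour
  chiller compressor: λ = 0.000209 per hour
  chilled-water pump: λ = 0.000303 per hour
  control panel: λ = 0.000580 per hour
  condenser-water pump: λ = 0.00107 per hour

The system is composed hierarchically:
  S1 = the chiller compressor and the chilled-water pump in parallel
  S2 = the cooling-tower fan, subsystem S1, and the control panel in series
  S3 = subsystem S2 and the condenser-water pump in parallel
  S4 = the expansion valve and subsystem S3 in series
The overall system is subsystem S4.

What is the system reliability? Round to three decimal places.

R(expansion valve) = exp(−0.00123 × 250) = 0.73528
R(cooling-tower fan) = exp(−0.000726 × 250) = 0.83402
R(chiller compressor) = exp(−0.000209 × 250) = 0.94909
R(chilled-water pump) = exp(−0.000303 × 250) = 0.92705
R(control panel) = exp(−0.000580 × 250) = 0.86502
R(condenser-water pump) = exp(−0.00107 × 250) = 0.76529
Parallel (chiller compressor and chilled-water pump): 1 − (1 − 0.94909)(1 − 0.92705) = 0.99629
Series (cooling-tower fan, [0.99629], and control panel): 0.83402 × 0.99629 × 0.86502 = 0.71877
Parallel ([0.71877] and condenser-water pump): 1 − (1 − 0.71877)(1 − 0.76529) = 0.93399
Series (expansion valve and [0.93399]): 0.73528 × 0.93399 = 0.687

0.687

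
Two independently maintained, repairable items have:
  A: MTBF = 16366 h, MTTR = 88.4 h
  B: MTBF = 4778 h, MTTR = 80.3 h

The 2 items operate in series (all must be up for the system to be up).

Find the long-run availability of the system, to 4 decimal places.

A(A) = MTBF/(MTBF+MTTR) = 16366/(16366+88.4) = 0.994628
A(B) = MTBF/(MTBF+MTTR) = 4778/(4778+80.3) = 0.983472
Series availability: 0.994628 × 0.983472 = 0.9782

0.9782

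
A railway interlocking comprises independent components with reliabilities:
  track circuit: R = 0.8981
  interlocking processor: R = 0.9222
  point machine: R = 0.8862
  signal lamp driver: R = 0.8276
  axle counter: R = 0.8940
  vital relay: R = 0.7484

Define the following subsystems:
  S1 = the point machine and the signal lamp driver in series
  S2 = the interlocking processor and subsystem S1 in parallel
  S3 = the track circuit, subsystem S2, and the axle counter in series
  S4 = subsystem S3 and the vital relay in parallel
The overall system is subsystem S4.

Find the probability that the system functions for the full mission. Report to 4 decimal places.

Series (point machine and signal lamp driver): 0.886200 × 0.827600 = 0.733419
Parallel (interlocking processor and [0.733419]): 1 − (1 − 0.922200)(1 − 0.733419) = 0.979260
Series (track circuit, [0.979260], and axle counter): 0.898100 × 0.979260 × 0.894000 = 0.786249
Parallel ([0.786249] and vital relay): 1 − (1 − 0.786249)(1 − 0.748400) = 0.9462

0.9462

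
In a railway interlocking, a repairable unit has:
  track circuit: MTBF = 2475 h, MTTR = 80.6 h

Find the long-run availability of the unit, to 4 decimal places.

A(track circuit) = MTBF/(MTBF+MTTR) = 2475/(2475+80.6) = 0.9685

0.9685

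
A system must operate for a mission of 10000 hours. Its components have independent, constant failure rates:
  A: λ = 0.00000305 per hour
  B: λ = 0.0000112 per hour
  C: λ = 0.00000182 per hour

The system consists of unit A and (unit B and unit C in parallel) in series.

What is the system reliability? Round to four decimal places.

R(A) = exp(−0.00000305 × 10000) = 0.969960
R(B) = exp(−0.0000112 × 10000) = 0.894044
R(C) = exp(−0.00000182 × 10000) = 0.981965
Parallel (B and C): 1 − (1 − 0.894044)(1 − 0.981965) = 0.998089
Series (A and [0.998089]): 0.969960 × 0.998089 = 0.9681

0.9681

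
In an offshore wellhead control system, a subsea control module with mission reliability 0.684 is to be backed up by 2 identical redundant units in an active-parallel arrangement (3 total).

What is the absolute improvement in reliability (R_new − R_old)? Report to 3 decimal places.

R_before = 0.684
R_after = 1 − (1 − 0.684)^3 = 0.968
ΔR = 0.968 − 0.684 = 0.284

0.284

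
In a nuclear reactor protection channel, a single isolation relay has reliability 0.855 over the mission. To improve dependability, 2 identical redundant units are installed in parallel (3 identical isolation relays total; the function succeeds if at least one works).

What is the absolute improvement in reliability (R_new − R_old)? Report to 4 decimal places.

0.1420

R_before = 0.855
R_after = 1 − (1 − 0.855)^3 = 0.9970
ΔR = 0.9970 − 0.855 = 0.1420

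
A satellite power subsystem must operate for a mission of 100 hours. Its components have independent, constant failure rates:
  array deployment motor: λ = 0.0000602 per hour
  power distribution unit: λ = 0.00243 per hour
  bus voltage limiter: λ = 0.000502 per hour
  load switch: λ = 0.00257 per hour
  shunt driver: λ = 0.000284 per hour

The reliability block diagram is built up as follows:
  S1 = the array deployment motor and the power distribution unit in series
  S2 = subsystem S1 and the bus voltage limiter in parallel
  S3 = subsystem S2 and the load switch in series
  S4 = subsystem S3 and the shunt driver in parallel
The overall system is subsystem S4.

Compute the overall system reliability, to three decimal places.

R(array deployment motor) = exp(−0.0000602 × 100) = 0.99400
R(power distribution unit) = exp(−0.00243 × 100) = 0.78427
R(bus voltage limiter) = exp(−0.000502 × 100) = 0.95104
R(load switch) = exp(−0.00257 × 100) = 0.77337
R(shunt driver) = exp(−0.000284 × 100) = 0.97200
Series (array deployment motor and power distribution unit): 0.99400 × 0.78427 = 0.77956
Parallel ([0.77956] and bus voltage limiter): 1 − (1 − 0.77956)(1 − 0.95104) = 0.98921
Series ([0.98921] and load switch): 0.98921 × 0.77337 = 0.76503
Parallel ([0.76503] and shunt driver): 1 − (1 − 0.76503)(1 − 0.97200) = 0.993

0.993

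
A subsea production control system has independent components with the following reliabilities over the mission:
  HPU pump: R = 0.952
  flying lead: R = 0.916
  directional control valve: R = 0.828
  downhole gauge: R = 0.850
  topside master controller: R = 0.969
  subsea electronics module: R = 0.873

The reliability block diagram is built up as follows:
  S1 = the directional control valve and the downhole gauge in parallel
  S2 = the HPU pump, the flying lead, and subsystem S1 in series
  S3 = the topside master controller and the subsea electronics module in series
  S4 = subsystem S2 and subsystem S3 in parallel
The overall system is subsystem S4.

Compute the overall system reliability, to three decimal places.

Parallel (directional control valve and downhole gauge): 1 − (1 − 0.82800)(1 − 0.85000) = 0.97420
Series (HPU pump, flying lead, and [0.97420]): 0.95200 × 0.91600 × 0.97420 = 0.84953
Series (topside master controller and subsea electronics module): 0.96900 × 0.87300 = 0.84594
Parallel ([0.84953] and [0.84594]): 1 − (1 − 0.84953)(1 − 0.84594) = 0.977

0.977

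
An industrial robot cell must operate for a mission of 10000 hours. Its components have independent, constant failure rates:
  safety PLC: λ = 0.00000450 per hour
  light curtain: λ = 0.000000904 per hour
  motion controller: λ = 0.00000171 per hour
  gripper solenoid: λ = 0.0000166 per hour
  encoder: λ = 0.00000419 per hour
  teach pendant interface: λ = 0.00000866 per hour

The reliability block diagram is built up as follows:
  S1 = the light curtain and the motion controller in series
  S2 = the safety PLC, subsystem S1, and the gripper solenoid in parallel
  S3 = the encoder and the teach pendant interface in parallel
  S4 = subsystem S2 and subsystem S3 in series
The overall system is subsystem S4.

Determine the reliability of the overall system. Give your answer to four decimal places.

0.9964

R(safety PLC) = exp(−0.00000450 × 10000) = 0.955997
R(light curtain) = exp(−0.000000904 × 10000) = 0.991001
R(motion controller) = exp(−0.00000171 × 10000) = 0.983045
R(gripper solenoid) = exp(−0.0000166 × 10000) = 0.847046
R(encoder) = exp(−0.00000419 × 10000) = 0.958966
R(teach pendant interface) = exp(−0.00000866 × 10000) = 0.917044
Series (light curtain and motion controller): 0.991001 × 0.983045 = 0.974199
Parallel (safety PLC, [0.974199], and gripper solenoid): 1 − (1 − 0.955997)(1 − 0.974199)(1 − 0.847046) = 0.999826
Parallel (encoder and teach pendant interface): 1 − (1 − 0.958966)(1 − 0.917044) = 0.996596
Series ([0.999826] and [0.996596]): 0.999826 × 0.996596 = 0.9964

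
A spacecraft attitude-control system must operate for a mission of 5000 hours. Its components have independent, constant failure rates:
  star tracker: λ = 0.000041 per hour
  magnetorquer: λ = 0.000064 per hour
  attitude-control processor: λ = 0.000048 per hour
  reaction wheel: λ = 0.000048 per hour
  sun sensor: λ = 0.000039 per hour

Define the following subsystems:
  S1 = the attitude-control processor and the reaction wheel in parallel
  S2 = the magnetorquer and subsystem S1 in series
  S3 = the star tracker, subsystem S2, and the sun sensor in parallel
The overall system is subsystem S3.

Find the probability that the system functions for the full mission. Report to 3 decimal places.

R(star tracker) = exp(−0.000041 × 5000) = 0.81465
R(magnetorquer) = exp(−0.000064 × 5000) = 0.72615
R(attitude-control processor) = exp(−0.000048 × 5000) = 0.78663
R(reaction wheel) = exp(−0.000048 × 5000) = 0.78663
R(sun sensor) = exp(−0.000039 × 5000) = 0.82283
Parallel (attitude-control processor and reaction wheel): 1 − (1 − 0.78663)(1 − 0.78663) = 0.95447
Series (magnetorquer and [0.95447]): 0.72615 × 0.95447 = 0.69309
Parallel (star tracker, [0.69309], and sun sensor): 1 − (1 − 0.81465)(1 − 0.69309)(1 − 0.82283) = 0.990

0.990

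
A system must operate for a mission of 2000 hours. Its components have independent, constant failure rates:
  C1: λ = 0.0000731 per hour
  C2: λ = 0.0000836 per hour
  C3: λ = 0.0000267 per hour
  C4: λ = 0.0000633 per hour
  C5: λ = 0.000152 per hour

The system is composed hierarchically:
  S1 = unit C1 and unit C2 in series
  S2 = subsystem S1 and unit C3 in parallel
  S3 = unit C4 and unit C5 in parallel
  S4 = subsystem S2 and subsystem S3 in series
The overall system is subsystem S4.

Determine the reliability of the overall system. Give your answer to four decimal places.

R(C1) = exp(−0.0000731 × 2000) = 0.863985
R(C2) = exp(−0.0000836 × 2000) = 0.846030
R(C3) = exp(−0.0000267 × 2000) = 0.948001
R(C4) = exp(−0.0000633 × 2000) = 0.881086
R(C5) = exp(−0.000152 × 2000) = 0.737861
Series (C1 and C2): 0.863985 × 0.846030 = 0.730957
Parallel ([0.730957] and C3): 1 − (1 − 0.730957)(1 − 0.948001) = 0.986010
Parallel (C4 and C5): 1 − (1 − 0.881086)(1 − 0.737861) = 0.968828
Series ([0.986010] and [0.968828]): 0.986010 × 0.968828 = 0.9553

0.9553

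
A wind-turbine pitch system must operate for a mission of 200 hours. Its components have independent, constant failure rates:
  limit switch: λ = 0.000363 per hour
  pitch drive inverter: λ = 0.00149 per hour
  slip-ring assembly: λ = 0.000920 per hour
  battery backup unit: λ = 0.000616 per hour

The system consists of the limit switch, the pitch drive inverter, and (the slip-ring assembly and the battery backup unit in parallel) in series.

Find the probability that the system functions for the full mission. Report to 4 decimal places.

R(limit switch) = exp(−0.000363 × 200) = 0.929973
R(pitch drive inverter) = exp(−0.00149 × 200) = 0.742301
R(slip-ring assembly) = exp(−0.000920 × 200) = 0.831936
R(battery backup unit) = exp(−0.000616 × 200) = 0.884087
Parallel (slip-ring assembly and battery backup unit): 1 − (1 − 0.831936)(1 − 0.884087) = 0.980519
Series (limit switch, pitch drive inverter, and [0.980519]): 0.929973 × 0.742301 × 0.980519 = 0.6769

0.6769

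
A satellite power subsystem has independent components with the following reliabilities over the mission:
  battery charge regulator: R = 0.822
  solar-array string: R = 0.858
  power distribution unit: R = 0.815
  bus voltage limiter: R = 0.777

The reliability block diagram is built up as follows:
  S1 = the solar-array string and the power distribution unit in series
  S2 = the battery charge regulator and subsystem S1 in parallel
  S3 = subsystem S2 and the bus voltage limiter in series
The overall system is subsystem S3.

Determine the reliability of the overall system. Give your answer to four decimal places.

0.7354

Series (solar-array string and power distribution unit): 0.858000 × 0.815000 = 0.699270
Parallel (battery charge regulator and [0.699270]): 1 − (1 − 0.822000)(1 − 0.699270) = 0.946470
Series ([0.946470] and bus voltage limiter): 0.946470 × 0.777000 = 0.7354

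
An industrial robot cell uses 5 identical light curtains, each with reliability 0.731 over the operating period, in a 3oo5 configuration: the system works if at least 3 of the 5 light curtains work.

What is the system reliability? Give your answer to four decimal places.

0.8754

R = Σ_{i=3}^{5} C(5,i) p^i (1−p)^{5−i} with p = 0.731
C(5,3)·0.731^3·0.269^2 = 0.282655
C(5,4)·0.731^4·0.269^1 = 0.384054
C(5,5)·0.731^5·0.269^0 = 0.208731
Sum = 0.8754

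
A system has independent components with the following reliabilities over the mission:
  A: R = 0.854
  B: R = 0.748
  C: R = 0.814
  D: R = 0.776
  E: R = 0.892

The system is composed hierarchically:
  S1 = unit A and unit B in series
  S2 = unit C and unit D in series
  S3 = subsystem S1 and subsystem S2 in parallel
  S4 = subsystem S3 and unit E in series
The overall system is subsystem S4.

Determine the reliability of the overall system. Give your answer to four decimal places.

Series (A and B): 0.854000 × 0.748000 = 0.638792
Series (C and D): 0.814000 × 0.776000 = 0.631664
Parallel ([0.638792] and [0.631664]): 1 − (1 − 0.638792)(1 − 0.631664) = 0.866954
Series ([0.866954] and E): 0.866954 × 0.892000 = 0.7733

0.7733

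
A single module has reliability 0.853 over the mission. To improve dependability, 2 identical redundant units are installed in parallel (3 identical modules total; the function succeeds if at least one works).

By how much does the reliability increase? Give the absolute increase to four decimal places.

R_before = 0.853
R_after = 1 − (1 − 0.853)^3 = 0.9968
ΔR = 0.9968 − 0.853 = 0.1438

0.1438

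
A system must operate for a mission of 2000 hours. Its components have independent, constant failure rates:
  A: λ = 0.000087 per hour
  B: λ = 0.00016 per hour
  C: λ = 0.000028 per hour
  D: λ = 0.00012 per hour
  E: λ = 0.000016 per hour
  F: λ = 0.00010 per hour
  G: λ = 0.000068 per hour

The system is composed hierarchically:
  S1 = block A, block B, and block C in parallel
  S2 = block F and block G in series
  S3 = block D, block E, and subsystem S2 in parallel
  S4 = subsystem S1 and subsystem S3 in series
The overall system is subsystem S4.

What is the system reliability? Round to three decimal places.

0.996

R(A) = exp(−0.000087 × 2000) = 0.84030
R(B) = exp(−0.00016 × 2000) = 0.72615
R(C) = exp(−0.000028 × 2000) = 0.94554
R(D) = exp(−0.00012 × 2000) = 0.78663
R(E) = exp(−0.000016 × 2000) = 0.96851
R(F) = exp(−0.00010 × 2000) = 0.81873
R(G) = exp(−0.000068 × 2000) = 0.87284
Parallel (A, B, and C): 1 − (1 − 0.84030)(1 − 0.72615)(1 − 0.94554) = 0.99762
Series (F and G): 0.81873 × 0.87284 = 0.71462
Parallel (D, E, and [0.71462]): 1 − (1 − 0.78663)(1 − 0.96851)(1 − 0.71462) = 0.99808
Series ([0.99762] and [0.99808]): 0.99762 × 0.99808 = 0.996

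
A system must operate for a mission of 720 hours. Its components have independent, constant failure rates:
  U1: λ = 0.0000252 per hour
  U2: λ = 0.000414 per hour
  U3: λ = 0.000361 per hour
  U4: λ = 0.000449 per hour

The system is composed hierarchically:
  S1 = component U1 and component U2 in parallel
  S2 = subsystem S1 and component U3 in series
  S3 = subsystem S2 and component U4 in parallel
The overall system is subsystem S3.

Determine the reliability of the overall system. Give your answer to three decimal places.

0.936

R(U1) = exp(−0.0000252 × 720) = 0.98202
R(U2) = exp(−0.000414 × 720) = 0.74224
R(U3) = exp(−0.000361 × 720) = 0.77111
R(U4) = exp(−0.000449 × 720) = 0.72377
Parallel (U1 and U2): 1 − (1 − 0.98202)(1 − 0.74224) = 0.99537
Series ([0.99537] and U3): 0.99537 × 0.77111 = 0.76754
Parallel ([0.76754] and U4): 1 − (1 − 0.76754)(1 − 0.72377) = 0.936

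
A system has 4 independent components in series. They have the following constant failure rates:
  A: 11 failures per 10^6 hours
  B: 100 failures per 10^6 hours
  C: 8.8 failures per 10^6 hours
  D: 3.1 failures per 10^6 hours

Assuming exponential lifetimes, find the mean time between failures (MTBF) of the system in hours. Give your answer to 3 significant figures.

8140

Series of exponential components: λ_sys = Σ λ_i
λ_sys = 0.000011 + 0.00010 + 0.0000088 + 0.0000031 = 1.2290e-04 /h
MTBF = 1 / λ_sys = 8140 h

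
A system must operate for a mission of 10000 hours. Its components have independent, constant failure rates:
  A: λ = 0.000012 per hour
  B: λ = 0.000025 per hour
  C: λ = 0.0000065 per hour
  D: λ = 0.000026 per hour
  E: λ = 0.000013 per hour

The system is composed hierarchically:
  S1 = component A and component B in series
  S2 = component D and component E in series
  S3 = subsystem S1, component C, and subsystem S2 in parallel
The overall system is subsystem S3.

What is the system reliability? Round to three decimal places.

R(A) = exp(−0.000012 × 10000) = 0.88692
R(B) = exp(−0.000025 × 10000) = 0.77880
R(C) = exp(−0.0000065 × 10000) = 0.93707
R(D) = exp(−0.000026 × 10000) = 0.77105
R(E) = exp(−0.000013 × 10000) = 0.87810
Series (A and B): 0.88692 × 0.77880 = 0.69073
Series (D and E): 0.77105 × 0.87810 = 0.67706
Parallel ([0.69073], C, and [0.67706]): 1 − (1 − 0.69073)(1 − 0.93707)(1 − 0.67706) = 0.994

0.994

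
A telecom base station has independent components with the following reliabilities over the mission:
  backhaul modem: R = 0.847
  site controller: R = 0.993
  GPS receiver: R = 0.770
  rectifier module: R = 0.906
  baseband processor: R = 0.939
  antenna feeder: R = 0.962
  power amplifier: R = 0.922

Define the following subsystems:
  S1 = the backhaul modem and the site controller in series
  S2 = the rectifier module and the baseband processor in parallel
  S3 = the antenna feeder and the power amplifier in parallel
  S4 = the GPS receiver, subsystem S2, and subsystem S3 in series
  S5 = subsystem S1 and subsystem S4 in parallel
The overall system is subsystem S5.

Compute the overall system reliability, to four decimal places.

0.9624

Series (backhaul modem and site controller): 0.847000 × 0.993000 = 0.841071
Parallel (rectifier module and baseband processor): 1 − (1 − 0.906000)(1 − 0.939000) = 0.994266
Parallel (antenna feeder and power amplifier): 1 − (1 − 0.962000)(1 − 0.922000) = 0.997036
Series (GPS receiver, [0.994266], and [0.997036]): 0.770000 × 0.994266 × 0.997036 = 0.763316
Parallel ([0.841071] and [0.763316]): 1 − (1 − 0.841071)(1 − 0.763316) = 0.9624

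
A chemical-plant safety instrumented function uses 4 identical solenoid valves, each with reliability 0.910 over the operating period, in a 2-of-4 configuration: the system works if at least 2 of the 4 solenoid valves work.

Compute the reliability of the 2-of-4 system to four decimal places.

0.9973

R = Σ_{i=2}^{4} C(4,i) p^i (1−p)^{4−i} with p = 0.910
C(4,2)·0.910^2·0.090^2 = 0.040246
C(4,3)·0.910^3·0.090^1 = 0.271286
C(4,4)·0.910^4·0.090^0 = 0.685750
Sum = 0.9973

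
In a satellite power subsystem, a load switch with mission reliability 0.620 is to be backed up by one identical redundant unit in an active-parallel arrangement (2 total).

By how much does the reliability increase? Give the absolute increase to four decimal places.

R_before = 0.620
R_after = 1 − (1 − 0.620)^2 = 0.8556
ΔR = 0.8556 − 0.620 = 0.2356

0.2356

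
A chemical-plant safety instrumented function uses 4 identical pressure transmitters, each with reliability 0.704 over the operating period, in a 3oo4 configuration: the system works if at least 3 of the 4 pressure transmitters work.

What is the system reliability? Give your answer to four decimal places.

R = Σ_{i=3}^{4} C(4,i) p^i (1−p)^{4−i} with p = 0.704
C(4,3)·0.704^3·0.296^1 = 0.413114
C(4,4)·0.704^4·0.296^0 = 0.245635
Sum = 0.6587

0.6587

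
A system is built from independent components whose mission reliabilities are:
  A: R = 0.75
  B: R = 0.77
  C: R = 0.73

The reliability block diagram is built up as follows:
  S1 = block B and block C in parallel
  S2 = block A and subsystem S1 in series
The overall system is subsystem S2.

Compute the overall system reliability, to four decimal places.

0.7034

Parallel (B and C): 1 − (1 − 0.770000)(1 − 0.730000) = 0.937900
Series (A and [0.937900]): 0.750000 × 0.937900 = 0.7034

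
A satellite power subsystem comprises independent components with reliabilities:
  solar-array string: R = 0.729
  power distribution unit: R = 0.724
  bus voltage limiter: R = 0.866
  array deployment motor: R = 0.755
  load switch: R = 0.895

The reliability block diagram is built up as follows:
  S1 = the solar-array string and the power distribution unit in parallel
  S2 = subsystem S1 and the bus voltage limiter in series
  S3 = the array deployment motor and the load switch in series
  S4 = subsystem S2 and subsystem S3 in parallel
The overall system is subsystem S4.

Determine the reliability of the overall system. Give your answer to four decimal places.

0.9355

Parallel (solar-array string and power distribution unit): 1 − (1 − 0.729000)(1 − 0.724000) = 0.925204
Series ([0.925204] and bus voltage limiter): 0.925204 × 0.866000 = 0.801227
Series (array deployment motor and load switch): 0.755000 × 0.895000 = 0.675725
Parallel ([0.801227] and [0.675725]): 1 − (1 − 0.801227)(1 − 0.675725) = 0.9355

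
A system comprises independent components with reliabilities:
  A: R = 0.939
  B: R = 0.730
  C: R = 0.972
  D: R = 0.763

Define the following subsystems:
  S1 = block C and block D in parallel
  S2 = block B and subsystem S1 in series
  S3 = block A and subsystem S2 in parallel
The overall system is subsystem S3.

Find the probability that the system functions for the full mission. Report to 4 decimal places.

0.9832

Parallel (C and D): 1 − (1 − 0.972000)(1 − 0.763000) = 0.993364
Series (B and [0.993364]): 0.730000 × 0.993364 = 0.725156
Parallel (A and [0.725156]): 1 − (1 − 0.939000)(1 − 0.725156) = 0.9832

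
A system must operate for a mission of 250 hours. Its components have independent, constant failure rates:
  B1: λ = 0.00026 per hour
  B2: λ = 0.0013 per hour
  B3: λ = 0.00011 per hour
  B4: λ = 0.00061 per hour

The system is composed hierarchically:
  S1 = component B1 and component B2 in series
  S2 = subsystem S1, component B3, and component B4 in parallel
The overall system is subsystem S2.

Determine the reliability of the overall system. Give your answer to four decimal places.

R(B1) = exp(−0.00026 × 250) = 0.937067
R(B2) = exp(−0.0013 × 250) = 0.722527
R(B3) = exp(−0.00011 × 250) = 0.972875
R(B4) = exp(−0.00061 × 250) = 0.858559
Series (B1 and B2): 0.937067 × 0.722527 = 0.677056
Parallel ([0.677056], B3, and B4): 1 − (1 − 0.677056)(1 − 0.972875)(1 − 0.858559) = 0.9988

0.9988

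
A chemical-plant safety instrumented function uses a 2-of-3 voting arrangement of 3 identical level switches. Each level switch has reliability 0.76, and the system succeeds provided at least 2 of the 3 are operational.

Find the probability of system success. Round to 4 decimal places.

0.8548

R = Σ_{i=2}^{3} C(3,i) p^i (1−p)^{3−i} with p = 0.76
C(3,2)·0.76^2·0.24^1 = 0.415872
C(3,3)·0.76^3·0.24^0 = 0.438976
Sum = 0.8548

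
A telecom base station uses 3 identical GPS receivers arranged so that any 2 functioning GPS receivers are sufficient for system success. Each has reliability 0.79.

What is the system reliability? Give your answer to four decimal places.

R = Σ_{i=2}^{3} C(3,i) p^i (1−p)^{3−i} with p = 0.79
C(3,2)·0.79^2·0.21^1 = 0.393183
C(3,3)·0.79^3·0.21^0 = 0.493039
Sum = 0.8862

0.8862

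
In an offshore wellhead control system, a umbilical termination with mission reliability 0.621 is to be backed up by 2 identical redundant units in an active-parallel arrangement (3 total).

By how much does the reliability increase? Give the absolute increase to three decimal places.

0.325

R_before = 0.621
R_after = 1 − (1 − 0.621)^3 = 0.946
ΔR = 0.946 − 0.621 = 0.325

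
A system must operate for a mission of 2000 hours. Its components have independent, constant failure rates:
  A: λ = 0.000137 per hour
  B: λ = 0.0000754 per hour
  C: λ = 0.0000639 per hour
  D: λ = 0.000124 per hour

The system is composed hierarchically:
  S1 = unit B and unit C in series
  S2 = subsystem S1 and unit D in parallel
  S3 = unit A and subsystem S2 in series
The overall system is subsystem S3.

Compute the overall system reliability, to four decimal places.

0.7197

R(A) = exp(−0.000137 × 2000) = 0.760332
R(B) = exp(−0.0000754 × 2000) = 0.860020
R(C) = exp(−0.0000639 × 2000) = 0.880029
R(D) = exp(−0.000124 × 2000) = 0.780360
Series (B and C): 0.860020 × 0.880029 = 0.756843
Parallel ([0.756843] and D): 1 − (1 − 0.756843)(1 − 0.780360) = 0.946593
Series (A and [0.946593]): 0.760332 × 0.946593 = 0.7197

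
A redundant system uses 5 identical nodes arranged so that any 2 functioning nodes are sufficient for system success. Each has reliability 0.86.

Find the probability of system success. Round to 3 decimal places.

0.998

R = Σ_{i=2}^{5} C(5,i) p^i (1−p)^{5−i} with p = 0.86
C(5,2)·0.86^2·0.14^3 = 0.02029
C(5,3)·0.86^3·0.14^2 = 0.12467
C(5,4)·0.86^4·0.14^1 = 0.38291
C(5,5)·0.86^5·0.14^0 = 0.47043
Sum = 0.998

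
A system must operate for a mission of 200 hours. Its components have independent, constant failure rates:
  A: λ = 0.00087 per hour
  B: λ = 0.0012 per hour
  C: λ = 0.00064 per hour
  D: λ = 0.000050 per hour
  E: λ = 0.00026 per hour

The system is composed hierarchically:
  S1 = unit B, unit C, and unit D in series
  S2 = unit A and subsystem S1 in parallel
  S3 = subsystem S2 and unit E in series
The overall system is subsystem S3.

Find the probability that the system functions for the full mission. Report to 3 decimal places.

R(A) = exp(−0.00087 × 200) = 0.84030
R(B) = exp(−0.0012 × 200) = 0.78663
R(C) = exp(−0.00064 × 200) = 0.87985
R(D) = exp(−0.000050 × 200) = 0.99005
R(E) = exp(−0.00026 × 200) = 0.94933
Series (B, C, and D): 0.78663 × 0.87985 × 0.99005 = 0.68523
Parallel (A and [0.68523]): 1 − (1 − 0.84030)(1 − 0.68523) = 0.94973
Series ([0.94973] and E): 0.94973 × 0.94933 = 0.902

0.902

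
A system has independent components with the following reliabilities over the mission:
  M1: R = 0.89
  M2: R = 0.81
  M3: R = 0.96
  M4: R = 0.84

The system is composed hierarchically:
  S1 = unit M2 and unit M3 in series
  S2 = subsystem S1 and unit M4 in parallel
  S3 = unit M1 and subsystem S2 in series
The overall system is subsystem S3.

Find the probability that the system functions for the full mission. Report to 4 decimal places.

0.8583

Series (M2 and M3): 0.810000 × 0.960000 = 0.777600
Parallel ([0.777600] and M4): 1 − (1 − 0.777600)(1 − 0.840000) = 0.964416
Series (M1 and [0.964416]): 0.890000 × 0.964416 = 0.8583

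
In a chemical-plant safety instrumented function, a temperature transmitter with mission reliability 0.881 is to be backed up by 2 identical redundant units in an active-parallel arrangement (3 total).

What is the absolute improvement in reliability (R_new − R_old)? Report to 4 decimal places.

0.1173

R_before = 0.881
R_after = 1 − (1 − 0.881)^3 = 0.9983
ΔR = 0.9983 − 0.881 = 0.1173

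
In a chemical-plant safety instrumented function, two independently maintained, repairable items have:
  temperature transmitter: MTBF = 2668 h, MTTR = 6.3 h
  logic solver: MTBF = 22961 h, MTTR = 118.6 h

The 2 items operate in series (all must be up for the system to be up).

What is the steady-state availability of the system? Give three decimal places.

0.993

A(temperature transmitter) = MTBF/(MTBF+MTTR) = 2668/(2668+6.3) = 0.997644
A(logic solver) = MTBF/(MTBF+MTTR) = 22961/(22961+118.6) = 0.994861
Series availability: 0.997644 × 0.994861 = 0.993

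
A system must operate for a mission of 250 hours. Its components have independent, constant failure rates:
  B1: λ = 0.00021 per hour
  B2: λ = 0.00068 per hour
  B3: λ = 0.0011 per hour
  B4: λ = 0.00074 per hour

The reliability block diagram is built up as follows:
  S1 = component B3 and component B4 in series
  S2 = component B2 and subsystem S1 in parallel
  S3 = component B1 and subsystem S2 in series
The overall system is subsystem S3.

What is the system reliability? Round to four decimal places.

0.8942

R(B1) = exp(−0.00021 × 250) = 0.948854
R(B2) = exp(−0.00068 × 250) = 0.843665
R(B3) = exp(−0.0011 × 250) = 0.759572
R(B4) = exp(−0.00074 × 250) = 0.831104
Series (B3 and B4): 0.759572 × 0.831104 = 0.631283
Parallel (B2 and [0.631283]): 1 − (1 − 0.843665)(1 − 0.631283) = 0.942357
Series (B1 and [0.942357]): 0.948854 × 0.942357 = 0.8942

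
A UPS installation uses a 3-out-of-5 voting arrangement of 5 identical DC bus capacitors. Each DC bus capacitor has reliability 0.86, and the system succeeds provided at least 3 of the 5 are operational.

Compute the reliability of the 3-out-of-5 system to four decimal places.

0.9780

R = Σ_{i=3}^{5} C(5,i) p^i (1−p)^{5−i} with p = 0.86
C(5,3)·0.86^3·0.14^2 = 0.124667
C(5,4)·0.86^4·0.14^1 = 0.382906
C(5,5)·0.86^5·0.14^0 = 0.470427
Sum = 0.9780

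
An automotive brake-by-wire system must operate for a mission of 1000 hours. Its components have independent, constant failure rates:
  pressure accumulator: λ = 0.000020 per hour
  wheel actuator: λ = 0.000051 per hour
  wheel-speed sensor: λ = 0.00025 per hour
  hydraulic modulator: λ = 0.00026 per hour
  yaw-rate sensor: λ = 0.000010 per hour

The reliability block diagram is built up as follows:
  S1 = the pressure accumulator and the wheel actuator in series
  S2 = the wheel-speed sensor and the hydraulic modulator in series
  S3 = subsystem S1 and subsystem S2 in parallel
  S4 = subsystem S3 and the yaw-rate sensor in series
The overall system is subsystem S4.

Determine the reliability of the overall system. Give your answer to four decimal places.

0.9629

R(pressure accumulator) = exp(−0.000020 × 1000) = 0.980199
R(wheel actuator) = exp(−0.000051 × 1000) = 0.950279
R(wheel-speed sensor) = exp(−0.00025 × 1000) = 0.778801
R(hydraulic modulator) = exp(−0.00026 × 1000) = 0.771052
R(yaw-rate sensor) = exp(−0.000010 × 1000) = 0.990050
Series (pressure accumulator and wheel actuator): 0.980199 × 0.950279 = 0.931463
Series (wheel-speed sensor and hydraulic modulator): 0.778801 × 0.771052 = 0.600496
Parallel ([0.931463] and [0.600496]): 1 − (1 − 0.931463)(1 − 0.600496) = 0.972619
Series ([0.972619] and yaw-rate sensor): 0.972619 × 0.990050 = 0.9629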